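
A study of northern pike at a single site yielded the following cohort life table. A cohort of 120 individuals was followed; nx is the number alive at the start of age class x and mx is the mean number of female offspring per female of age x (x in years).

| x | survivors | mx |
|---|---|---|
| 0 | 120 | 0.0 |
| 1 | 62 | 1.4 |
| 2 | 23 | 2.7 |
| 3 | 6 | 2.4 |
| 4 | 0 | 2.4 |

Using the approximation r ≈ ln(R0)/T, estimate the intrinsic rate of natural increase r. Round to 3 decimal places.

lx = nx/n0 = nx/120: 1, 0.51667…, 0.19167…, 0.05, 0
R0 = Σ lx·mx = 0 + 0.72333… + 0.5175… + 0.12 + 0 = 1.360833…
Σ x·lx·mx = 2.118333…; T = 2.118333…/1.360833… = 1.55664…
r ≈ ln(R0)/T = ln(1.360833…)/1.55664… = 0.19792… → 0.198

0.198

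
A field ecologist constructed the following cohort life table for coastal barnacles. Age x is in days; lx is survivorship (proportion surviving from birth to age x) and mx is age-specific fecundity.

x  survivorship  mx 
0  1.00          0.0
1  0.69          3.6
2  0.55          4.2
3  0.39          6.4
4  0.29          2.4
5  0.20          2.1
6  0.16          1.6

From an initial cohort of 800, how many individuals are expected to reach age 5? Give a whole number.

Expected survivors = N0 · l_5 = 800 × 0.20 = 160 → 160

160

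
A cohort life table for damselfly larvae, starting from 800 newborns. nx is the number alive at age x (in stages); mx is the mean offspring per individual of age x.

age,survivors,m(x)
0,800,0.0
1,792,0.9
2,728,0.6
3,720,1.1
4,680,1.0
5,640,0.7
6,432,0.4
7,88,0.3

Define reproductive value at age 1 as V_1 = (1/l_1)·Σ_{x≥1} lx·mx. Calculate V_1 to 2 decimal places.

lx = nx/n0 = nx/800: 1, 0.99, 0.91, 0.9, 0.85, 0.8, 0.54, 0.11
lx·mx for x ≥ 1: 0.891, 0.546, 0.99, 0.85, 0.56, 0.216, 0.033 → sum = 4.086
V_1 = 4.086 / l_1 = 4.086 / 0.99 = 4.127273… → 4.13

4.13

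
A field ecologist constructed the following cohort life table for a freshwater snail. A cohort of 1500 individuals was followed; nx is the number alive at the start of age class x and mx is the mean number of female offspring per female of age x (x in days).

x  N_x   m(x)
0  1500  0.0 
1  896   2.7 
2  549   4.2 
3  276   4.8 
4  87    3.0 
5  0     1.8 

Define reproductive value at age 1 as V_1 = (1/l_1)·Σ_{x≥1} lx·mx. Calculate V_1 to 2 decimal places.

7.04

lx = nx/n0 = nx/1500: 1, 0.59733…, 0.366, 0.184, 0.058, 0
lx·mx for x ≥ 1: 1.6128…, 1.5372, 0.8832, 0.174, 0 → sum = 4.2072…
V_1 = 4.2072… / l_1 = 4.2072… / 0.597333… = 7.043304… → 7.04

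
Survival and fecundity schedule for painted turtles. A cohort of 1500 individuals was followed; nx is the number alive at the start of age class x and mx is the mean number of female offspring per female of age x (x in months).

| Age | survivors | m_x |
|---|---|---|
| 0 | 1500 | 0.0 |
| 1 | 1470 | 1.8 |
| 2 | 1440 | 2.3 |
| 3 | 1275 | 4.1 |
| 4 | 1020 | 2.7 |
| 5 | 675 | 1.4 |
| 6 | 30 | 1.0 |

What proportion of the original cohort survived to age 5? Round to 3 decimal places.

0.450

l_5 = n_5/n_0 = 675/1500 = 0.45 → 0.450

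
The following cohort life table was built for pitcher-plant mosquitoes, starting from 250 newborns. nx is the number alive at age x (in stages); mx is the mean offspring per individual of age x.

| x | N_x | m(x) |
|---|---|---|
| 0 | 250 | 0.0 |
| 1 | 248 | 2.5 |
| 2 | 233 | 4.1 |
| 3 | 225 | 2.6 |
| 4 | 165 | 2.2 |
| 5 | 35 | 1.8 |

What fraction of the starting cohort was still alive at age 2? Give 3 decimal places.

l_2 = n_2/n_0 = 233/250 = 0.932 → 0.932

0.932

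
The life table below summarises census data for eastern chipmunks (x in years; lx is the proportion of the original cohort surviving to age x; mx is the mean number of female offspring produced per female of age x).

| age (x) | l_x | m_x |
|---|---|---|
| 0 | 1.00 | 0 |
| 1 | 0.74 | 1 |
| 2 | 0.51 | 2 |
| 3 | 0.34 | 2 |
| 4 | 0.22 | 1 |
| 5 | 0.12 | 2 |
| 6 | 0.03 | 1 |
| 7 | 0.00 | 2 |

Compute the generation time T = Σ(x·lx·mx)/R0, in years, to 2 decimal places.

2.42

lx·mx: 0, 0.74, 1.02, 0.68, 0.22, 0.24, 0.03, 0 → R0 = 2.93
x·lx·mx: 0, 0.74, 2.04, 2.04, 0.88, 1.2, 0.18, 0 → Σ = 7.08
T = 7.08 / 2.93 = 2.416382… → 2.42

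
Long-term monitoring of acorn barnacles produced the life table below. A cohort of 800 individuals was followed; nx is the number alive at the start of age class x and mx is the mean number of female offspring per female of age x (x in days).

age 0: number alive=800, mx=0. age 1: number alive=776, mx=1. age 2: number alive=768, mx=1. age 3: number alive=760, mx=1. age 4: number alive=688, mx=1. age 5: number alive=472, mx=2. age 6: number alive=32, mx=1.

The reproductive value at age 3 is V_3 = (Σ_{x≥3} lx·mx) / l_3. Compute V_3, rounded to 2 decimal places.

lx = nx/n0 = nx/800: 1, 0.97, 0.96, 0.95, 0.86, 0.59, 0.04
lx·mx for x ≥ 3: 0.95, 0.86, 1.18, 0.04 → sum = 3.03
V_3 = 3.03 / l_3 = 3.03 / 0.95 = 3.189474… → 3.19

3.19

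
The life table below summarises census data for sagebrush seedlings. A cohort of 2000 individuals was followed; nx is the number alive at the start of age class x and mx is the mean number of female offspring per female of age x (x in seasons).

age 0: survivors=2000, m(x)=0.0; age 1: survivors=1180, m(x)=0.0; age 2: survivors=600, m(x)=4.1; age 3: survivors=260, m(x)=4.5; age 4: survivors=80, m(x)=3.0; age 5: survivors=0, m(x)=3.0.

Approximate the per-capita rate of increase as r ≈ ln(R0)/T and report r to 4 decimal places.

lx = nx/n0 = nx/2000: 1, 0.59, 0.3, 0.13, 0.04, 0
R0 = Σ lx·mx = 0 + 0 + 1.23 + 0.585 + 0.12 + 0 = 1.935
Σ x·lx·mx = 4.695; T = 4.695/1.935 = 2.42636…
r ≈ ln(R0)/T = ln(1.935)/2.42636… = 0.272057… → 0.2721

0.2721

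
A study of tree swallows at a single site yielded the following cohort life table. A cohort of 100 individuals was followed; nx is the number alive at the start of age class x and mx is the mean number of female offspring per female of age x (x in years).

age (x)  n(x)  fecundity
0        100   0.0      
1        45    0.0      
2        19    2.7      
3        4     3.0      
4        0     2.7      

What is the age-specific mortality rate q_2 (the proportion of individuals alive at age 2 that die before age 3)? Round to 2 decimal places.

lx = nx/n0 = nx/100: 1, 0.45, 0.19, 0.04, 0
q_2 = (l_2 − l_3) / l_2 = (0.19 − 0.04) / 0.19
     = 0.15 / 0.19 = 0.789474… → 0.79

0.79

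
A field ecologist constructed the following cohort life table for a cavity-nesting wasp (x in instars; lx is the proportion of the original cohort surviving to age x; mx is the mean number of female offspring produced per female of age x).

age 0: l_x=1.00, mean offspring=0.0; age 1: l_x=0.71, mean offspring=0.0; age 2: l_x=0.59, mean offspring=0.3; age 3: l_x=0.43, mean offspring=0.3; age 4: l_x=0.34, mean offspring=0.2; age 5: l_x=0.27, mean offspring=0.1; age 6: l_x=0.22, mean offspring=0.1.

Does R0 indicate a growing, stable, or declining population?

R0 = Σ lx·mx = 0 + 0 + 0.177 + 0.129 + 0.068 + 0.027 + 0.022 = 0.423
R0 < 1, so the population is declining.

declining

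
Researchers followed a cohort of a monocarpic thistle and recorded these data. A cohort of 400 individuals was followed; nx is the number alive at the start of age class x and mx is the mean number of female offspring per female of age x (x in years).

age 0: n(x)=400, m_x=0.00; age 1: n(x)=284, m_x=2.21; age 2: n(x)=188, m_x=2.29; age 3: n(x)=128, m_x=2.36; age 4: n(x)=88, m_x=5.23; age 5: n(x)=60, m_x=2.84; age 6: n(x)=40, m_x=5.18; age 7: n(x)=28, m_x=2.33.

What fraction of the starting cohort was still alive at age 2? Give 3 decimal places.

l_2 = n_2/n_0 = 188/400 = 0.47 → 0.470

0.470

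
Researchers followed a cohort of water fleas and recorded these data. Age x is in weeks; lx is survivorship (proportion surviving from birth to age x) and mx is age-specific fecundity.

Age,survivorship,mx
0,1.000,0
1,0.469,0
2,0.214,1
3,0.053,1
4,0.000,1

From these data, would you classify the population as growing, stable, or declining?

declining

R0 = Σ lx·mx = 0 + 0 + 0.214 + 0.053 + 0 = 0.267
R0 < 1, so the population is declining.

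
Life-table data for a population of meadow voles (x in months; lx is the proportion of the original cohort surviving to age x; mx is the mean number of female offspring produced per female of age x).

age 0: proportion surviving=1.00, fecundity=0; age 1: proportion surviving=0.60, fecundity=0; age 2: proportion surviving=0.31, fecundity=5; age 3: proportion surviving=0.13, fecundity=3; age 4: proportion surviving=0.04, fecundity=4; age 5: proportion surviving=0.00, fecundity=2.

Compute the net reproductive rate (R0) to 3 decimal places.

2.100

lx·mx by age: 0, 0, 1.55, 0.39, 0.16, 0
R0 = Σ lx·mx = 2.1 → 2.100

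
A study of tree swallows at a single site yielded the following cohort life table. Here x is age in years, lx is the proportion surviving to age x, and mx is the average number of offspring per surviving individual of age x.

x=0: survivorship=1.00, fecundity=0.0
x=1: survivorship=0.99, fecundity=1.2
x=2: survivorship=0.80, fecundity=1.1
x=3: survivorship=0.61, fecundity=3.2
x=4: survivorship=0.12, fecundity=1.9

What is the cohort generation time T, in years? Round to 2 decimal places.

2.29

lx·mx: 0, 1.188, 0.88, 1.952, 0.228 → R0 = 4.248
x·lx·mx: 0, 1.188, 1.76, 5.856, 0.912 → Σ = 9.716
T = 9.716 / 4.248 = 2.287194… → 2.29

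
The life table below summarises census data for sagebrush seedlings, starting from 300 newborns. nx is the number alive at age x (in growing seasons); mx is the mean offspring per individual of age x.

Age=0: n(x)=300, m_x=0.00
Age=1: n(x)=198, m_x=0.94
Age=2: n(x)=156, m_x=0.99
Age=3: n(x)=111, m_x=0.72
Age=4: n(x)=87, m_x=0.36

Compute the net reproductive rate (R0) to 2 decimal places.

lx = nx/n0 = nx/300: 1, 0.66, 0.52, 0.37, 0.29
lx·mx by age: 0, 0.6204, 0.5148, 0.2664, 0.1044
R0 = Σ lx·mx = 1.506 → 1.51

1.51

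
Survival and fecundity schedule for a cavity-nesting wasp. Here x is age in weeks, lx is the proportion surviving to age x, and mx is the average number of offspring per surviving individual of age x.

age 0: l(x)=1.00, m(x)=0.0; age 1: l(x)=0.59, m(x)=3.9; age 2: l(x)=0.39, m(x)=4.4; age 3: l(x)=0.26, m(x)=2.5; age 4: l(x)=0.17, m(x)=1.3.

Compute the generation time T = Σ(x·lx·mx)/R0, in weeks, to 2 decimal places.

lx·mx: 0, 2.301, 1.716, 0.65, 0.221 → R0 = 4.888
x·lx·mx: 0, 2.301, 3.432, 1.95, 0.884 → Σ = 8.567
T = 8.567 / 4.888 = 1.75266… → 1.75

1.75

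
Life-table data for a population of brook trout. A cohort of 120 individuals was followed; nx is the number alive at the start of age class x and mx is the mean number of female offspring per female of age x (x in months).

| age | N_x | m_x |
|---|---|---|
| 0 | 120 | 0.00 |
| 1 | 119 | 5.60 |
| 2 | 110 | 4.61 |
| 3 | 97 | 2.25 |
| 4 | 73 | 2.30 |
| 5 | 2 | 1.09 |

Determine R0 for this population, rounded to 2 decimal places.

13.02

lx = nx/n0 = nx/120: 1, 0.99167…, 0.91667…, 0.80833…, 0.60833…, 0.01667…
lx·mx by age: 0, 5.553333…, 4.225833…, 1.81875…, 1.399167…, 0.018167…
R0 = Σ lx·mx = 13.01525… → 13.02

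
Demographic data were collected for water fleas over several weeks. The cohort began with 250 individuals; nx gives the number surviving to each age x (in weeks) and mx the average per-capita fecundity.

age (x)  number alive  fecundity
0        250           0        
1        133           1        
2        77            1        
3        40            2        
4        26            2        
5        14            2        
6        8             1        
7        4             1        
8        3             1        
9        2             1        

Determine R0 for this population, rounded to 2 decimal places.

1.55

lx = nx/n0 = nx/250: 1, 0.532, 0.308, 0.16, 0.104, 0.056, 0.032, 0.016, 0.012, 0.008
lx·mx by age: 0, 0.532, 0.308, 0.32, 0.208, 0.112, 0.032, 0.016, 0.012, 0.008
R0 = Σ lx·mx = 1.548 → 1.55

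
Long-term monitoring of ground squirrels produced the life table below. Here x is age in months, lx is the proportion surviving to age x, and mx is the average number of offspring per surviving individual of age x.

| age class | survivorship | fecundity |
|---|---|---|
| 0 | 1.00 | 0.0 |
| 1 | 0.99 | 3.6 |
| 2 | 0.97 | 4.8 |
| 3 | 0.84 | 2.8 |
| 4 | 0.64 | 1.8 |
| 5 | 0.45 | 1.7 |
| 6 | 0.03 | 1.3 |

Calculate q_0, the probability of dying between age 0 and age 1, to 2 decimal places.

q_0 = (l_0 − l_1) / l_0 = (1 − 0.99) / 1
     = 0.01 / 1 = 0.01 → 0.01

0.01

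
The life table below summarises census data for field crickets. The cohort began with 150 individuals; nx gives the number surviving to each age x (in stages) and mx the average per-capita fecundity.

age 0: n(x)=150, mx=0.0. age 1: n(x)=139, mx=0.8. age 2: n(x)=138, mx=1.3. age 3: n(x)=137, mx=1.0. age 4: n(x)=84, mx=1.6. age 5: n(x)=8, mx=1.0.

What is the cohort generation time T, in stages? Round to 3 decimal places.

lx = nx/n0 = nx/150: 1, 0.92667…, 0.92, 0.91333…, 0.56, 0.05333…
lx·mx: 0, 0.741333…, 1.196, 0.913333…, 0.896, 0.053333… → R0 = 3.8…
x·lx·mx: 0, 0.741333…, 2.392, 2.74…, 3.584, 0.266667… → Σ = 9.724…
T = 9.724… / 3.8… = 2.558947… → 2.559

2.559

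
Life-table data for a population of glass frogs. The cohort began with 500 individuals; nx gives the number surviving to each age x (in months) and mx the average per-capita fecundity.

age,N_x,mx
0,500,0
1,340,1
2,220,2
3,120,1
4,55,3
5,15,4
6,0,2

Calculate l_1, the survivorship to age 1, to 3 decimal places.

l_1 = n_1/n_0 = 340/500 = 0.68 → 0.680

0.680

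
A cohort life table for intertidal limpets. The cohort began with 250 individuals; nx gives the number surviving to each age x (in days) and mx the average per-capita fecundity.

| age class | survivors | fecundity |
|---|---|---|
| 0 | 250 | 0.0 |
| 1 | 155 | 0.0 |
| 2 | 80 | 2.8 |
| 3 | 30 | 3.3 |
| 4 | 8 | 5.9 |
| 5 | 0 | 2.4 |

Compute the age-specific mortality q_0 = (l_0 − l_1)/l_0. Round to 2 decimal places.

0.38

lx = nx/n0 = nx/250: 1, 0.62, 0.32, 0.12, 0.032, 0
q_0 = (l_0 − l_1) / l_0 = (1 − 0.62) / 1
     = 0.38 / 1 = 0.38 → 0.38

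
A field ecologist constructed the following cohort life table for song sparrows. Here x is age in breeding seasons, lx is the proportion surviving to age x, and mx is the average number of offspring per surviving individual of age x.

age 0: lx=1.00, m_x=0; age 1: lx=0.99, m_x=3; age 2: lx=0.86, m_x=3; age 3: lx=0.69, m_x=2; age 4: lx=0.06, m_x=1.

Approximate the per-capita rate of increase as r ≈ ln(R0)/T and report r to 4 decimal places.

1.0865

R0 = Σ lx·mx = 0 + 2.97 + 2.58 + 1.38 + 0.06 = 6.99
Σ x·lx·mx = 12.51; T = 12.51/6.99 = 1.7897…
r ≈ ln(R0)/T = ln(6.99)/1.7897… = 1.086484… → 1.0865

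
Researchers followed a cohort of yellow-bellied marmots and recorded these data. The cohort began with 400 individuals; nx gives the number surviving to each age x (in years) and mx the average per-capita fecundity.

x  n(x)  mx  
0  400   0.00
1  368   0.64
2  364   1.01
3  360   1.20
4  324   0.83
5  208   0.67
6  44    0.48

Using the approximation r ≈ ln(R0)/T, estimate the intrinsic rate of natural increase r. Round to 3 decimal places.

lx = nx/n0 = nx/400: 1, 0.92, 0.91, 0.9, 0.81, 0.52, 0.11
R0 = Σ lx·mx = 0 + 0.5888 + 0.9191 + 1.08 + 0.6723 + 0.3484 + 0.0528 = 3.6614
Σ x·lx·mx = 10.415; T = 10.415/3.6614 = 2.84454…
r ≈ ln(R0)/T = ln(3.6614)/2.84454… = 0.45626… → 0.456

0.456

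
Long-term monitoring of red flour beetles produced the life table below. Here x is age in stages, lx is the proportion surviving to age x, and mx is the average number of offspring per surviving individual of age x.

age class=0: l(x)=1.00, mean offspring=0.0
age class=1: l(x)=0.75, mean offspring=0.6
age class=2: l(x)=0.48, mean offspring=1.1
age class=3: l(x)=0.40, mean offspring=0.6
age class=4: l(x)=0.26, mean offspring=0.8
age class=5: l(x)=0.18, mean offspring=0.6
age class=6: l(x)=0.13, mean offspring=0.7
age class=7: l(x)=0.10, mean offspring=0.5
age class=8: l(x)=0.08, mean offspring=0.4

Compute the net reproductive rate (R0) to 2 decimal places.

1.71

lx·mx by age: 0, 0.45, 0.528, 0.24, 0.208, 0.108, 0.091, 0.05, 0.032
R0 = Σ lx·mx = 1.707 → 1.71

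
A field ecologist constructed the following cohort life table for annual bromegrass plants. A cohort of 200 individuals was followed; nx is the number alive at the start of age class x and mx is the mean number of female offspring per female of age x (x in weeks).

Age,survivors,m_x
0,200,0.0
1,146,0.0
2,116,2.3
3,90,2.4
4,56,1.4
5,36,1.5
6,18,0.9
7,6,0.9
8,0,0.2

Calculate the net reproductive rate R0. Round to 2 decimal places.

3.18

lx = nx/n0 = nx/200: 1, 0.73, 0.58, 0.45, 0.28, 0.18, 0.09, 0.03, 0
lx·mx by age: 0, 0, 1.334, 1.08, 0.392, 0.27, 0.081, 0.027, 0
R0 = Σ lx·mx = 3.184 → 3.18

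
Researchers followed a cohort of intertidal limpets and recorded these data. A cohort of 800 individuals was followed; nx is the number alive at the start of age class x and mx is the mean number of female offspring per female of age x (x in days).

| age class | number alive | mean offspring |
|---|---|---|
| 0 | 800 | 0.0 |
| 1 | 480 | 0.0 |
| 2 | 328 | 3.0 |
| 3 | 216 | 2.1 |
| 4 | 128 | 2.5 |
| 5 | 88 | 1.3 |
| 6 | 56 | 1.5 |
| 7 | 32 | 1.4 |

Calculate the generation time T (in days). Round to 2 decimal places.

lx = nx/n0 = nx/800: 1, 0.6, 0.41, 0.27, 0.16, 0.11, 0.07, 0.04
lx·mx: 0, 0, 1.23, 0.567, 0.4, 0.143, 0.105, 0.056 → R0 = 2.501
x·lx·mx: 0, 0, 2.46, 1.701, 1.6, 0.715, 0.63, 0.392 → Σ = 7.498
T = 7.498 / 2.501 = 2.998001… → 3.00

3.00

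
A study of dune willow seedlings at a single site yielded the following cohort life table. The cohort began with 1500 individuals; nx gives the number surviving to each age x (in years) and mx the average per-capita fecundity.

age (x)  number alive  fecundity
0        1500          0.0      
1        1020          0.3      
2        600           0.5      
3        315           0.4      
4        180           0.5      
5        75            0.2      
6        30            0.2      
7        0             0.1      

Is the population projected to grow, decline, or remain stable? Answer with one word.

lx = nx/n0 = nx/1500: 1, 0.68, 0.4, 0.21, 0.12, 0.05, 0.02, 0
R0 = Σ lx·mx = 0 + 0.204 + 0.2 + 0.084 + 0.06 + 0.01 + 0.004 + 0 = 0.562
R0 < 1, so the population is declining.

declining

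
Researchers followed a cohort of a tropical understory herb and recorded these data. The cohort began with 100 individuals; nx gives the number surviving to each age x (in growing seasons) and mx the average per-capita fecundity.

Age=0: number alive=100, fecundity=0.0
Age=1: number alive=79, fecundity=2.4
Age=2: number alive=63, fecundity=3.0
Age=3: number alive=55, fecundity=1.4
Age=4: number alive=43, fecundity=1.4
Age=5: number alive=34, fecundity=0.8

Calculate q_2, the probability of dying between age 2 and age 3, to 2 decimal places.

0.13

lx = nx/n0 = nx/100: 1, 0.79, 0.63, 0.55, 0.43, 0.34
q_2 = (l_2 − l_3) / l_2 = (0.63 − 0.55) / 0.63
     = 0.08 / 0.63 = 0.126984… → 0.13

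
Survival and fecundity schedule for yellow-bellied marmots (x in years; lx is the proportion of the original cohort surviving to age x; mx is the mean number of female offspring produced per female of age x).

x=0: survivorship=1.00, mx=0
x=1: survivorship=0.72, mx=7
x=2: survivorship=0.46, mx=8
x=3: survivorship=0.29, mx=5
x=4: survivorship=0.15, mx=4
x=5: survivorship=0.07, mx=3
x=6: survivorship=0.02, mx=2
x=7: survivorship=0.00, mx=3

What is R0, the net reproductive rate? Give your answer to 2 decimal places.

11.02

lx·mx by age: 0, 5.04, 3.68, 1.45, 0.6, 0.21, 0.04, 0
R0 = Σ lx·mx = 11.02 → 11.02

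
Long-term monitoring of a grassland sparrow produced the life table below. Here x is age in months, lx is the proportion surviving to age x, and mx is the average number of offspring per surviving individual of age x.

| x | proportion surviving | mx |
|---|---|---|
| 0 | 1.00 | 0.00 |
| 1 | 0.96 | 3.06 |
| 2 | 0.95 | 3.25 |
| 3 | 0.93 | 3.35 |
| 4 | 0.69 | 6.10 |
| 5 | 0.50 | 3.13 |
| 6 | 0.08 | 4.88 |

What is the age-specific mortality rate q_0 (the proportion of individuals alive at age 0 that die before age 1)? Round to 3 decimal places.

0.040

q_0 = (l_0 − l_1) / l_0 = (1 − 0.96) / 1
     = 0.04 / 1 = 0.04 → 0.040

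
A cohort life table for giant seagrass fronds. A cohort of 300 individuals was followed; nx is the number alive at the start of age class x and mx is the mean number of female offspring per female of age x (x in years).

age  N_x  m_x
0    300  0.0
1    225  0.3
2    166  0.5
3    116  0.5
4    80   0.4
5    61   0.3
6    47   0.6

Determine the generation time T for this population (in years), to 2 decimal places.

lx = nx/n0 = nx/300: 1, 0.75, 0.55333…, 0.38667…, 0.26667…, 0.20333…, 0.15667…
lx·mx: 0, 0.225, 0.276667…, 0.193333…, 0.106667…, 0.061…, 0.094… → R0 = 0.956667…
x·lx·mx: 0, 0.225, 0.553333…, 0.58…, 0.426667…, 0.305…, 0.564… → Σ = 2.654…
T = 2.654… / 0.956667… = 2.774216… → 2.77

2.77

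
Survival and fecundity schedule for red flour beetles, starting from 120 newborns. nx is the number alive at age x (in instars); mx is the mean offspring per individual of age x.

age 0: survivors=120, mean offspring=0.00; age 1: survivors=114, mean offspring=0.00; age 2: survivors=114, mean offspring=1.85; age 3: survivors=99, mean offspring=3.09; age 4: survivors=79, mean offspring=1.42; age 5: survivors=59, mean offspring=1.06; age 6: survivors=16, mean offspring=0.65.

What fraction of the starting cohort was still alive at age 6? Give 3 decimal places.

0.133

l_6 = n_6/n_0 = 16/120 = 0.133333… → 0.133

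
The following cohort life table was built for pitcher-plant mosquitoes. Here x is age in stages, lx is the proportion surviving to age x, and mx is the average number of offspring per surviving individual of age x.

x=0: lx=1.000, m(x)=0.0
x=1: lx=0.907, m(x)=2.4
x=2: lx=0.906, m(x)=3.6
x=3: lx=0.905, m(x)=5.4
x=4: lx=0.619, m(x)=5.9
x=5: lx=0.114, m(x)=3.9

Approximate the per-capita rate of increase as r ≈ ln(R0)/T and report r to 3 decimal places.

R0 = Σ lx·mx = 0 + 2.1768 + 3.2616 + 4.887 + 3.6521 + 0.4446 = 14.4221
Σ x·lx·mx = 40.1924; T = 40.1924/14.4221 = 2.78686…
r ≈ ln(R0)/T = ln(14.4221)/2.78686… = 0.95762… → 0.958

0.958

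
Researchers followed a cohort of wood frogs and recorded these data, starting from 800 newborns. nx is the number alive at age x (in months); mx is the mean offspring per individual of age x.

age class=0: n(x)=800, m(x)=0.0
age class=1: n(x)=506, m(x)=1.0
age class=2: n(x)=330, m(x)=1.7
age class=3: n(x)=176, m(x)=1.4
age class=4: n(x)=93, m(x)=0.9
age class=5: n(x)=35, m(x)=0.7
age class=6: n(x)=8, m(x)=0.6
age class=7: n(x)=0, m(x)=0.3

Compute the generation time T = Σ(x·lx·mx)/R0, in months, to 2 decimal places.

2.00

lx = nx/n0 = nx/800: 1, 0.6325, 0.4125, 0.22, 0.11625, 0.04375, 0.01, 0
lx·mx: 0, 0.6325, 0.70125, 0.308, 0.104625, 0.030625, 0.006, 0 → R0 = 1.783
x·lx·mx: 0, 0.6325, 1.4025, 0.924, 0.4185, 0.153125, 0.036, 0 → Σ = 3.566625
T = 3.566625 / 1.783 = 2.000351… → 2.00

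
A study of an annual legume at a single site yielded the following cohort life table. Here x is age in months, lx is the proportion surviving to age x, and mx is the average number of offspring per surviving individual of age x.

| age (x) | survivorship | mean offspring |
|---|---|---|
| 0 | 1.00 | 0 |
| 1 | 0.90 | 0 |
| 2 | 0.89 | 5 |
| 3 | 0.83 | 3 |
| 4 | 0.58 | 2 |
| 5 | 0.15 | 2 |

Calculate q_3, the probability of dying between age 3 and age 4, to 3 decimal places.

q_3 = (l_3 − l_4) / l_3 = (0.83 − 0.58) / 0.83
     = 0.25 / 0.83 = 0.301205… → 0.301

0.301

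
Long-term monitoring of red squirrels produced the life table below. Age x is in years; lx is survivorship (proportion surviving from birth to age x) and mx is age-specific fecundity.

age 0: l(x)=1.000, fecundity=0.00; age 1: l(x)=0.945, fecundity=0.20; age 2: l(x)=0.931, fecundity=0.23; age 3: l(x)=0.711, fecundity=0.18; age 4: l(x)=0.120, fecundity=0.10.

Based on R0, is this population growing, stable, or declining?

declining

R0 = Σ lx·mx = 0 + 0.189 + 0.21413 + 0.12798 + 0.012 = 0.54311
R0 < 1, so the population is declining.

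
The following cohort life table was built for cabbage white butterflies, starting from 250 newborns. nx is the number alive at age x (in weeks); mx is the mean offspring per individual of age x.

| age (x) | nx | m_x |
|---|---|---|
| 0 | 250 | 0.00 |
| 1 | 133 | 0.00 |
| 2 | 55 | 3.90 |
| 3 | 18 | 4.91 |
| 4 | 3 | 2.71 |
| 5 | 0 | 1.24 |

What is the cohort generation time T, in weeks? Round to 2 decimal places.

lx = nx/n0 = nx/250: 1, 0.532, 0.22, 0.072, 0.012, 0
lx·mx: 0, 0, 0.858, 0.35352, 0.03252, 0 → R0 = 1.24404
x·lx·mx: 0, 0, 1.716, 1.06056, 0.13008, 0 → Σ = 2.90664
T = 2.90664 / 1.24404 = 2.336452… → 2.34

2.34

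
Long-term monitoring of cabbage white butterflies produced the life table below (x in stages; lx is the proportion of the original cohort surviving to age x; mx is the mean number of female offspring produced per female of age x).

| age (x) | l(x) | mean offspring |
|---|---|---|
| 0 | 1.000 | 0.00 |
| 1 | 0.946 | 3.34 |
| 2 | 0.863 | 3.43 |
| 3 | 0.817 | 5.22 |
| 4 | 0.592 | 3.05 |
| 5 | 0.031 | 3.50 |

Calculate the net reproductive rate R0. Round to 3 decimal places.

lx·mx by age: 0, 3.15964, 2.96009, 4.26474, 1.8056, 0.1085
R0 = Σ lx·mx = 12.29857 → 12.299

12.299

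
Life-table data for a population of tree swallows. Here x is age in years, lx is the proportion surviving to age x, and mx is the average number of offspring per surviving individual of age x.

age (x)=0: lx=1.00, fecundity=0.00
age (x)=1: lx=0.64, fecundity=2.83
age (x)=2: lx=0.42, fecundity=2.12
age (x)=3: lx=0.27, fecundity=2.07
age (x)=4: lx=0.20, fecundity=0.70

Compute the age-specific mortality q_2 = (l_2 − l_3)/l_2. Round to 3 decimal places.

q_2 = (l_2 − l_3) / l_2 = (0.42 − 0.27) / 0.42
     = 0.15 / 0.42 = 0.357143… → 0.357

0.357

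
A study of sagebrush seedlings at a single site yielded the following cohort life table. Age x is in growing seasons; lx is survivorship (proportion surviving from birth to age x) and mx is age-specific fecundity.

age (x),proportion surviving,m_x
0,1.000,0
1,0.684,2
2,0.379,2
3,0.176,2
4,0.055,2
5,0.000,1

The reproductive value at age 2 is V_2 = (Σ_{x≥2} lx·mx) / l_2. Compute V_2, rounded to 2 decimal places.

lx·mx for x ≥ 2: 0.758, 0.352, 0.11, 0 → sum = 1.22
V_2 = 1.22 / l_2 = 1.22 / 0.379 = 3.218997… → 3.22

3.22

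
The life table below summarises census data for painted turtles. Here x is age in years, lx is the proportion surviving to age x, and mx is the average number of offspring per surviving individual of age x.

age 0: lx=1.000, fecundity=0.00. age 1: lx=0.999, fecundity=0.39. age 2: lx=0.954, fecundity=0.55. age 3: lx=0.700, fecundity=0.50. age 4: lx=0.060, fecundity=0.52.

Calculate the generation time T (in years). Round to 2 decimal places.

lx·mx: 0, 0.38961, 0.5247, 0.35, 0.0312 → R0 = 1.29551
x·lx·mx: 0, 0.38961, 1.0494, 1.05, 0.1248 → Σ = 2.61381
T = 2.61381 / 1.29551 = 2.017592… → 2.02

2.02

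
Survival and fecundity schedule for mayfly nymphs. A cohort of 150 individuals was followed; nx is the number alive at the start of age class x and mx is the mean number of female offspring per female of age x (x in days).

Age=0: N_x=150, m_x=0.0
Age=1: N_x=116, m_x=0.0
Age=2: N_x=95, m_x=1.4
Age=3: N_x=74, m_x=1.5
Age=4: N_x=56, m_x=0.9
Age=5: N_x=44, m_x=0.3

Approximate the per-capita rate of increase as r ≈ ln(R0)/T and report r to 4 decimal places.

0.2549

lx = nx/n0 = nx/150: 1, 0.77333…, 0.63333…, 0.49333…, 0.37333…, 0.29333…
R0 = Σ lx·mx = 0 + 0 + 0.88667… + 0.74… + 0.336… + 0.088… = 2.050667…
Σ x·lx·mx = 5.777333…; T = 5.777333…/2.050667… = 2.8173…
r ≈ ln(R0)/T = ln(2.050667…)/2.8173… = 0.254913… → 0.2549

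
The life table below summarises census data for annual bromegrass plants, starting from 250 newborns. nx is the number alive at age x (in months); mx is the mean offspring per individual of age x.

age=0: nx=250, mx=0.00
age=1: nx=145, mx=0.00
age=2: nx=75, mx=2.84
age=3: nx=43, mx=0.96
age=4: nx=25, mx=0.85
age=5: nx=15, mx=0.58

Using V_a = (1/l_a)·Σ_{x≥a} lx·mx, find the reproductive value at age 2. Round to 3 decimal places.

3.790

lx = nx/n0 = nx/250: 1, 0.58, 0.3, 0.172, 0.1, 0.06
lx·mx for x ≥ 2: 0.852, 0.16512, 0.085, 0.0348 → sum = 1.13692
V_2 = 1.13692 / l_2 = 1.13692 / 0.3 = 3.789733… → 3.790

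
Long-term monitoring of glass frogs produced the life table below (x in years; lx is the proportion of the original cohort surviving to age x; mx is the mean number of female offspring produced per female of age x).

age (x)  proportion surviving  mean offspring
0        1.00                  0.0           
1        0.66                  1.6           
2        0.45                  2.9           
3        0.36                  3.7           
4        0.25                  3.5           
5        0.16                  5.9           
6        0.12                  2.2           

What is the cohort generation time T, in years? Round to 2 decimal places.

3.02

lx·mx: 0, 1.056, 1.305, 1.332, 0.875, 0.944, 0.264 → R0 = 5.776
x·lx·mx: 0, 1.056, 2.61, 3.996, 3.5, 4.72, 1.584 → Σ = 17.466
T = 17.466 / 5.776 = 3.023892… → 3.02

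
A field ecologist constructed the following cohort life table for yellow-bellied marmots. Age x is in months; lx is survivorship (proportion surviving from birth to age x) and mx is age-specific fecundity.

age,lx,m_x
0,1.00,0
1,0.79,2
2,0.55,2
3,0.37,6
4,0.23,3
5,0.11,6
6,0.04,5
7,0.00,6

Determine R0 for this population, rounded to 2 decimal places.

lx·mx by age: 0, 1.58, 1.1, 2.22, 0.69, 0.66, 0.2, 0
R0 = Σ lx·mx = 6.45 → 6.45

6.45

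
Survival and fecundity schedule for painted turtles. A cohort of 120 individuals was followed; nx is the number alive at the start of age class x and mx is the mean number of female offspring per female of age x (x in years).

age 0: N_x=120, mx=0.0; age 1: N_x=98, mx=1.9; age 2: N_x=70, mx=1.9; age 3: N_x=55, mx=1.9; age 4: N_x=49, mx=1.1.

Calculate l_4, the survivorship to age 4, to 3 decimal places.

0.408

l_4 = n_4/n_0 = 49/120 = 0.408333… → 0.408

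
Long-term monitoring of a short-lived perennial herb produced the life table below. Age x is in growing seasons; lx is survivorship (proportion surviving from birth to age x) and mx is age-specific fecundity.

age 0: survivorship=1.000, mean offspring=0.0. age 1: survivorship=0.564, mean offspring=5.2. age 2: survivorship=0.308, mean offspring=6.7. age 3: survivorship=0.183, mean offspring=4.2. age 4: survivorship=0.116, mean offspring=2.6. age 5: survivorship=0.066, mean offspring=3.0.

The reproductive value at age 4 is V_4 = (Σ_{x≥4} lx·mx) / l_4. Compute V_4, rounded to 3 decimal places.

4.307

lx·mx for x ≥ 4: 0.3016, 0.198 → sum = 0.4996
V_4 = 0.4996 / l_4 = 0.4996 / 0.116 = 4.306897… → 4.307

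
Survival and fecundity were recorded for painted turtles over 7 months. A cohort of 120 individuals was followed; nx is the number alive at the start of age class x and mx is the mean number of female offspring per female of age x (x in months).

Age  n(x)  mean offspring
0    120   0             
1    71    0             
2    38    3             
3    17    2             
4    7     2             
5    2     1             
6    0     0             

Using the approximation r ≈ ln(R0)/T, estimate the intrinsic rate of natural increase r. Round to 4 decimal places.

0.1294

lx = nx/n0 = nx/120: 1, 0.59167…, 0.31667…, 0.14167…, 0.05833…, 0.01667…, 0
R0 = Σ lx·mx = 0 + 0 + 0.95… + 0.28333… + 0.11667… + 0.01667… + 0 = 1.366667…
Σ x·lx·mx = 3.3…; T = 3.3…/1.366667… = 2.41463…
r ≈ ln(R0)/T = ln(1.366667…)/2.41463… = 0.129367… → 0.1294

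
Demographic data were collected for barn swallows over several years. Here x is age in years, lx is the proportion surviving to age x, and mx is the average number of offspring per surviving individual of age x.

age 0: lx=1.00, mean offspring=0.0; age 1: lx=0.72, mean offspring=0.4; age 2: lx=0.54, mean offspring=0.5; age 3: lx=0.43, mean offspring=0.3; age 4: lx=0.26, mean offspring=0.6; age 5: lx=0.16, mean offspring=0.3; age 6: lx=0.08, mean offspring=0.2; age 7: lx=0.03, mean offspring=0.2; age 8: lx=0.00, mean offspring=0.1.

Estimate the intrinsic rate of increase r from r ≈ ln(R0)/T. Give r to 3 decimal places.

-0.037

R0 = Σ lx·mx = 0 + 0.288 + 0.27 + 0.129 + 0.156 + 0.048 + 0.016 + 0.006 + 0 = 0.913
Σ x·lx·mx = 2.217; T = 2.217/0.913 = 2.42826…
r ≈ ln(R0)/T = ln(0.913)/2.42826… = -0.03748… → -0.037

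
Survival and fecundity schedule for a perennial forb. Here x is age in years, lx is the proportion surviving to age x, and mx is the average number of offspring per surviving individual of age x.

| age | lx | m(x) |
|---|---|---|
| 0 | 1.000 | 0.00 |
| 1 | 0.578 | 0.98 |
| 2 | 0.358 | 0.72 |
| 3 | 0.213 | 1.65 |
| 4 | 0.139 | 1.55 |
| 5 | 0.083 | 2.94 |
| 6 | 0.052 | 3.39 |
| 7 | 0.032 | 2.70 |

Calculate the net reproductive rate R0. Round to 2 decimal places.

1.90

lx·mx by age: 0, 0.56644, 0.25776, 0.35145, 0.21545, 0.24402, 0.17628, 0.0864
R0 = Σ lx·mx = 1.8978 → 1.90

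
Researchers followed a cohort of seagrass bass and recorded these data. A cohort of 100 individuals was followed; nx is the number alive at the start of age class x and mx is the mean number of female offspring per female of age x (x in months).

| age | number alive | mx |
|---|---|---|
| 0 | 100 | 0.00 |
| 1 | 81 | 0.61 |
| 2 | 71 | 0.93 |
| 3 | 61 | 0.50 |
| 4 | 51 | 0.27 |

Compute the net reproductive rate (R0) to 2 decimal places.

1.60

lx = nx/n0 = nx/100: 1, 0.81, 0.71, 0.61, 0.51
lx·mx by age: 0, 0.4941, 0.6603, 0.305, 0.1377
R0 = Σ lx·mx = 1.5971 → 1.60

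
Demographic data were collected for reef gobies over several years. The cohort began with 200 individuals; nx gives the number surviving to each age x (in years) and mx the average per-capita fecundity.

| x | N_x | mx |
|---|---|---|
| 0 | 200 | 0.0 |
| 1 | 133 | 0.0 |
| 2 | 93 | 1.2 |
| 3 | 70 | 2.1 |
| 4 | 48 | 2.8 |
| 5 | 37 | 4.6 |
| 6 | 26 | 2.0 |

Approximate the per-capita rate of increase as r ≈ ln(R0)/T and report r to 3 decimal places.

lx = nx/n0 = nx/200: 1, 0.665, 0.465, 0.35, 0.24, 0.185, 0.13
R0 = Σ lx·mx = 0 + 0 + 0.558 + 0.735 + 0.672 + 0.851 + 0.26 = 3.076
Σ x·lx·mx = 11.824; T = 11.824/3.076 = 3.84395…
r ≈ ln(R0)/T = ln(3.076)/3.84395… = 0.29231… → 0.292

0.292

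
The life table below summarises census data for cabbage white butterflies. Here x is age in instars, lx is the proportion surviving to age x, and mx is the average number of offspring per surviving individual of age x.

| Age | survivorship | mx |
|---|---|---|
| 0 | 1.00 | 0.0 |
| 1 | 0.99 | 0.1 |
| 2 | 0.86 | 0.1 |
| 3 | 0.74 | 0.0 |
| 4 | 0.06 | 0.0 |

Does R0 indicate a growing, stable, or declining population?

declining

R0 = Σ lx·mx = 0 + 0.099 + 0.086 + 0 + 0 = 0.185
R0 < 1, so the population is declining.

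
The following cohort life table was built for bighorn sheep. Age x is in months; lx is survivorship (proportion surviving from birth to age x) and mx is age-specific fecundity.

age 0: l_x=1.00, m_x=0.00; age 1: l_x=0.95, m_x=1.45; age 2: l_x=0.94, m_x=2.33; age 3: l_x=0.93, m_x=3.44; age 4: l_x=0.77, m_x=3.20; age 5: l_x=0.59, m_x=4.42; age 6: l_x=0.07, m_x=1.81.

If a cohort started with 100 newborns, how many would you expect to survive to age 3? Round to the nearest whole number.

93

Expected survivors = N0 · l_3 = 100 × 0.93 = 93 → 93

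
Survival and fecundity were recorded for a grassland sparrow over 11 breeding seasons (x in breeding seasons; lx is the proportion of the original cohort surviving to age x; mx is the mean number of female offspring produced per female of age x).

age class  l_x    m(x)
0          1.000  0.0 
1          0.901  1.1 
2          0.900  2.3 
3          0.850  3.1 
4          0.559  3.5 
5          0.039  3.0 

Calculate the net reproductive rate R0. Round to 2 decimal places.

lx·mx by age: 0, 0.9911, 2.07, 2.635, 1.9565, 0.117
R0 = Σ lx·mx = 7.7696 → 7.77

7.77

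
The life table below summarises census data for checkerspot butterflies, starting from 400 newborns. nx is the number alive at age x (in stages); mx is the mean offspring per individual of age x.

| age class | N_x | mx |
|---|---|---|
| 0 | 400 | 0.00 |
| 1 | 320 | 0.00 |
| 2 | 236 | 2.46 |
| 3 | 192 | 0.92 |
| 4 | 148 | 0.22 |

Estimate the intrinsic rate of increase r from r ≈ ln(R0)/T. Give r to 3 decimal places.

lx = nx/n0 = nx/400: 1, 0.8, 0.59, 0.48, 0.37
R0 = Σ lx·mx = 0 + 0 + 1.4514 + 0.4416 + 0.0814 = 1.9744
Σ x·lx·mx = 4.5532; T = 4.5532/1.9744 = 2.30612…
r ≈ ln(R0)/T = ln(1.9744)/2.30612… = 0.29498… → 0.295

0.295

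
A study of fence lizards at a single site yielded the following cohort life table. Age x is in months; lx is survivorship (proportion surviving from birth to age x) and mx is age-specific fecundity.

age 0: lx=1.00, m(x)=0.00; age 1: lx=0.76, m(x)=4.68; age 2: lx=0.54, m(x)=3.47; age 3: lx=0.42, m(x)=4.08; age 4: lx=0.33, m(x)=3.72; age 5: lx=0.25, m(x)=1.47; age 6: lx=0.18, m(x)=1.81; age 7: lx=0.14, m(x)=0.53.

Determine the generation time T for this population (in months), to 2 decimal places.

2.37

lx·mx: 0, 3.5568, 1.8738, 1.7136, 1.2276, 0.3675, 0.3258, 0.0742 → R0 = 9.1393
x·lx·mx: 0, 3.5568, 3.7476, 5.1408, 4.9104, 1.8375, 1.9548, 0.5194 → Σ = 21.6673
T = 21.6673 / 9.1393 = 2.370783… → 2.37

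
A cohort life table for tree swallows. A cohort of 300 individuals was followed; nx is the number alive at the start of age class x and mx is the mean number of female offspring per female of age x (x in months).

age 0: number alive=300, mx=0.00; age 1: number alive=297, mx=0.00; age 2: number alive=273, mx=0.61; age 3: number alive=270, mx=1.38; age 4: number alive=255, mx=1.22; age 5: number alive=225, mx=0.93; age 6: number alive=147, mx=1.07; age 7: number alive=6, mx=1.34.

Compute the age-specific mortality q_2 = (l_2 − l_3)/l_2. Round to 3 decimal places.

0.011

lx = nx/n0 = nx/300: 1, 0.99, 0.91, 0.9, 0.85, 0.75, 0.49, 0.02
q_2 = (l_2 − l_3) / l_2 = (0.91 − 0.9) / 0.91
     = 0.01 / 0.91 = 0.010989… → 0.011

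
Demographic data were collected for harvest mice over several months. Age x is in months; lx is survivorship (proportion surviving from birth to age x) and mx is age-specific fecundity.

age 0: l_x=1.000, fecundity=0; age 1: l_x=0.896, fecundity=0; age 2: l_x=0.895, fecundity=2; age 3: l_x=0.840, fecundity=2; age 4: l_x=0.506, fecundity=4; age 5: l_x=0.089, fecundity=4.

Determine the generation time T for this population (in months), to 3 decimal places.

3.162

lx·mx: 0, 0, 1.79, 1.68, 2.024, 0.356 → R0 = 5.85
x·lx·mx: 0, 0, 3.58, 5.04, 8.096, 1.78 → Σ = 18.496
T = 18.496 / 5.85 = 3.161709… → 3.162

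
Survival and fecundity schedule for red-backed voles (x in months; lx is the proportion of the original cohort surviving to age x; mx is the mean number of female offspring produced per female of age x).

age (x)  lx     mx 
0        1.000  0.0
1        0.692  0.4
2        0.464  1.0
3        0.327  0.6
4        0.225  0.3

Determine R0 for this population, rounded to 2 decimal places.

1.00

lx·mx by age: 0, 0.2768, 0.464, 0.1962, 0.0675
R0 = Σ lx·mx = 1.0045 → 1.00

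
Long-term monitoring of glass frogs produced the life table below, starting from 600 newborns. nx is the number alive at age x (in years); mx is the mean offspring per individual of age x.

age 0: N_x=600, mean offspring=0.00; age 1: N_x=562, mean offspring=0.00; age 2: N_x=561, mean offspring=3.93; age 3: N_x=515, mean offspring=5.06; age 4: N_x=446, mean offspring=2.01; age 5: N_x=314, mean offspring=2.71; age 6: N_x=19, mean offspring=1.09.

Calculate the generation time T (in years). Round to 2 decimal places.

lx = nx/n0 = nx/600: 1, 0.93667…, 0.935, 0.85833…, 0.74333…, 0.52333…, 0.03167…
lx·mx: 0, 0, 3.67455, 4.343167…, 1.4941…, 1.418233…, 0.034517… → R0 = 10.964567…
x·lx·mx: 0, 0, 7.3491, 13.0295…, 5.9764…, 7.091167…, 0.2071… → Σ = 33.653267…
T = 33.653267… / 10.964567… = 3.069275… → 3.07

3.07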